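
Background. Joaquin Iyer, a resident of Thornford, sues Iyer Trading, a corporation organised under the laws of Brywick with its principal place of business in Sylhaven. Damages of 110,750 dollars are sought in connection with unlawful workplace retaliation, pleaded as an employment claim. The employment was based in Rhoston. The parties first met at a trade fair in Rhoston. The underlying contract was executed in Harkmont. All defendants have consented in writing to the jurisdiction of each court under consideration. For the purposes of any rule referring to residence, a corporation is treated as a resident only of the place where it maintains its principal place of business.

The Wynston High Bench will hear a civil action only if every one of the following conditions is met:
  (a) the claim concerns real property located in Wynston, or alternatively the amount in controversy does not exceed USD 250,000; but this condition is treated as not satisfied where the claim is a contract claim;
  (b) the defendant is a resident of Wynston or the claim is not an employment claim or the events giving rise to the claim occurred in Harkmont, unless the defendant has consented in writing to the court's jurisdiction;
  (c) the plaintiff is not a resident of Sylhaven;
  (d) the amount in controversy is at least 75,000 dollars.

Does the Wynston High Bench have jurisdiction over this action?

The Wynston High Bench:
  (a) The amount in controversy is USD 110,750, within the 250,000 dollars ceiling, so this disjunct is met. And the carve-out is inapplicable — the claim is an employment claim, not a contract claim. Met.
  (b) The defendant resides in Sylhaven, not Wynston; the claim is an employment claim; the operative events occurred in Rhoston, not Harkmont — none of the alternatives is met. The proviso rescues it, though: every defendant has filed written consent. Satisfied.
  (c) The plaintiff resides in Thornford, which is not Sylhaven. Met.
  (d) The amount in controversy is USD 110,750, which meets the $75,000 floor. Satisfied.
  → Every requirement is satisfied — jurisdiction.

Yes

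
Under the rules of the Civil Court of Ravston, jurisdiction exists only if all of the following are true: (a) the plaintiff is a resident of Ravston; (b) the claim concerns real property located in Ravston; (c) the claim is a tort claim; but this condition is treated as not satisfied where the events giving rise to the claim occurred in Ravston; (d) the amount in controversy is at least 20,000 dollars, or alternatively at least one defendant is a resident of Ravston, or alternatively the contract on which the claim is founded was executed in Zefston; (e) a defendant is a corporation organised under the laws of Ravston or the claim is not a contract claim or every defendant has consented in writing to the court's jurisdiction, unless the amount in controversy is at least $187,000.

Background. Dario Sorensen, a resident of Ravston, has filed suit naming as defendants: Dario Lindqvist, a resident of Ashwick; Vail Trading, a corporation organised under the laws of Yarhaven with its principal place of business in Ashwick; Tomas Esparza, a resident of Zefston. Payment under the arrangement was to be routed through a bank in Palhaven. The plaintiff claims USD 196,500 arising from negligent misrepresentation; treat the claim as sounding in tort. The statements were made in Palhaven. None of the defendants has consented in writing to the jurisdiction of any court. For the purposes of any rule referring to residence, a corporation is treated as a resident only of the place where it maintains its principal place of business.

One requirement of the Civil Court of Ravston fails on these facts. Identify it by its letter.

The Civil Court of Ravston:
  (a) The plaintiff resides in Ravston. Satisfied.
  (b) The claim does not concern real property. Not met.
  (c) The claim is a tort claim. And the carve-out is inapplicable — the operative events occurred in Palhaven, not Ravston. Condition met.
  (d) The amount in controversy is $196,500, which meets the 20,000 dollars floor, so this disjunct is met. Met.
  (e) The claim is a tort claim, not a contract claim, which satisfies one of the alternatives. Satisfied.
Only condition (b) fails.

(b)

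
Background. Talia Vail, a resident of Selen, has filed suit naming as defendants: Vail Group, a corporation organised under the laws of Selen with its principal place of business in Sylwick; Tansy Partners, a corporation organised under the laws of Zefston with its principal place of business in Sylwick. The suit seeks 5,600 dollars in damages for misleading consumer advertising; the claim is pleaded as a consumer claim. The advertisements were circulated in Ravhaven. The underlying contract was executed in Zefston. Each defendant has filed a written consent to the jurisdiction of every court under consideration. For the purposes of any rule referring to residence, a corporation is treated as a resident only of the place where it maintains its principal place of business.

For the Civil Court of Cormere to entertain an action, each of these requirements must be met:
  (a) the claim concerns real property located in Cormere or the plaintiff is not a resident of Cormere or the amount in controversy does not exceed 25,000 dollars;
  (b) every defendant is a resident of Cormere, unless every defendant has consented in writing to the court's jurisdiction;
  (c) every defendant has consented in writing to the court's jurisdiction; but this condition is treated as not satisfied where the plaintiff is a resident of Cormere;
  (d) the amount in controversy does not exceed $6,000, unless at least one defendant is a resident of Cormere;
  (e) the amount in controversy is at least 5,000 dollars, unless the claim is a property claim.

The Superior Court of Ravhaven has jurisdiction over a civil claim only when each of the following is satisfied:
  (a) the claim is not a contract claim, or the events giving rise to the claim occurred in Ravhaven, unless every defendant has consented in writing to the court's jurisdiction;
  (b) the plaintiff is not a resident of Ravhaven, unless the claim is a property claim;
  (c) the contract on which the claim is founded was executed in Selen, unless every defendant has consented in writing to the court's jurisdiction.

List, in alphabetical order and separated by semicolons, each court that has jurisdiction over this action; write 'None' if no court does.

The Civil Court of Cormere:
  (a) The plaintiff resides in Selen, which is not Cormere, so this disjunct is met. Satisfied.
  (b) The defendants reside as follows — Vail Group in Sylwick, Tansy Partners in Sylwick — not all in Cormere. But every defendant has filed written consent, and the 'unless' clause therefore excuses the requirement. Satisfied.
  (c) Every defendant has filed written consent. And the carve-out is inapplicable — the plaintiff resides in Selen, not Cormere. Satisfied.
  (d) The amount in controversy is 5,600 dollars, within the 6,000 dollars ceiling. Condition met.
  (e) The amount in controversy is $5,600, which meets the 5,000 dollars floor. Met.
  → All conditions met; jurisdiction exists.
The Superior Court of Ravhaven:
  (a) The claim is a consumer claim, not a contract claim, so this disjunct is met. Satisfied.
  (b) The plaintiff resides in Selen, which is not Ravhaven. Met.
  (c) The contract was executed in Zefston, not Selen. But every defendant has filed written consent, and the 'unless' clause therefore excuses the requirement. Condition met.
  → Every requirement is satisfied — jurisdiction.

the Civil Court of Cormere; the Superior Court of Ravhaven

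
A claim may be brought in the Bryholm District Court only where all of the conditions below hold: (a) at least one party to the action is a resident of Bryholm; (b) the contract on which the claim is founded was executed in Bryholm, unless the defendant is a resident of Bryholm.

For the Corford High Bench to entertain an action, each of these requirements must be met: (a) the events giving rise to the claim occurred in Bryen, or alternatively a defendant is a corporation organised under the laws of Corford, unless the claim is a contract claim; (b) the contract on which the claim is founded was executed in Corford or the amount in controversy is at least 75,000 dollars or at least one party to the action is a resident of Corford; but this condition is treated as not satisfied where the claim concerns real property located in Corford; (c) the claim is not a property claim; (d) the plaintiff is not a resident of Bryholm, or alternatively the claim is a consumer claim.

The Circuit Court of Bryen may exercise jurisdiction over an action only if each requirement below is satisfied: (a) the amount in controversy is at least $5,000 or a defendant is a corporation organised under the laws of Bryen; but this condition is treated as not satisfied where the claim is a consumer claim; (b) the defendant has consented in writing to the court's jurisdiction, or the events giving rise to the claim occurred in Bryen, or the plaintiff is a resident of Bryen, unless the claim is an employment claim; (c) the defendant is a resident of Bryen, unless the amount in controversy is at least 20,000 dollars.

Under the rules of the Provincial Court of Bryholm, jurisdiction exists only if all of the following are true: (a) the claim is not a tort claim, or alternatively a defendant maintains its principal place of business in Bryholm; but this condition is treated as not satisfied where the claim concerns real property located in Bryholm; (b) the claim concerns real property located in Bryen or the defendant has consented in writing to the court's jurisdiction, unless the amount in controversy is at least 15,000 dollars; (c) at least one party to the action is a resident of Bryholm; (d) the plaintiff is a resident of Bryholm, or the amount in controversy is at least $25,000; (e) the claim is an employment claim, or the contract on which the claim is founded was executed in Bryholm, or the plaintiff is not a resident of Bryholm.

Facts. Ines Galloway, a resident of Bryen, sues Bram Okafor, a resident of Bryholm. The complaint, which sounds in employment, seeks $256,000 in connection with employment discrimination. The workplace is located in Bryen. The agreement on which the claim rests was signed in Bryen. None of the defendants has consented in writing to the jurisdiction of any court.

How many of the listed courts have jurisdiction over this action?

4

The Bryholm District Court:
  (a) Bram Okafor resides in Bryholm. Satisfied.
  (b) The contract was executed in Bryen, not Bryholm. The proviso rescues it, though: the defendant resides in Bryholm. Met.
  → All conditions met; jurisdiction exists.
The Corford High Bench:
  (a) The operative events occurred in Bryen — that alternative is enough. Met.
  (b) The amount in controversy is 256,000 dollars, which meets the USD 75,000 floor, which satisfies one of the alternatives. The carve-out does not apply: the claim does not concern real property. Satisfied.
  (c) The claim is an employment claim, not a property claim. Met.
  (d) The plaintiff resides in Bryen, which is not Bryholm, so this disjunct is met. Satisfied.
  → Jurisdiction lies.
The Circuit Court of Bryen:
  (a) The amount in controversy is 256,000 dollars, which meets the $5,000 floor, which satisfies one of the alternatives. The exception is not triggered, since the claim is an employment claim, not a consumer claim. Met.
  (b) The operative events occurred in Bryen — that alternative is enough. Met.
  (c) The defendant resides in Bryholm, not Bryen. But the amount in controversy is USD 256,000, which meets the 20,000 dollars floor, and the 'unless' clause therefore excuses the requirement. Met.
  → The court has jurisdiction.
The Provincial Court of Bryholm:
  (a) The claim is an employment claim, not a tort claim, which satisfies one of the alternatives. The carve-out does not apply: the claim does not concern real property. Condition met.
  (b) The claim does not concern real property; no such written consent has been filed — no alternative holds. However, the amount in controversy is USD 256,000, which meets the $15,000 floor, so the 'unless' proviso supplies this condition. Satisfied.
  (c) Bram Okafor resides in Bryholm. Met.
  (d) The amount in controversy is USD 256,000, which meets the USD 25,000 floor, so one alternative holds. Condition met.
  (e) The claim is an employment claim, which satisfies one of the alternatives. Met.
  → The court has jurisdiction.
Courts with jurisdiction: the Bryholm District Court, the Corford High Bench, the Circuit Court of Bryen, the Provincial Court of Bryholm — 4 in total.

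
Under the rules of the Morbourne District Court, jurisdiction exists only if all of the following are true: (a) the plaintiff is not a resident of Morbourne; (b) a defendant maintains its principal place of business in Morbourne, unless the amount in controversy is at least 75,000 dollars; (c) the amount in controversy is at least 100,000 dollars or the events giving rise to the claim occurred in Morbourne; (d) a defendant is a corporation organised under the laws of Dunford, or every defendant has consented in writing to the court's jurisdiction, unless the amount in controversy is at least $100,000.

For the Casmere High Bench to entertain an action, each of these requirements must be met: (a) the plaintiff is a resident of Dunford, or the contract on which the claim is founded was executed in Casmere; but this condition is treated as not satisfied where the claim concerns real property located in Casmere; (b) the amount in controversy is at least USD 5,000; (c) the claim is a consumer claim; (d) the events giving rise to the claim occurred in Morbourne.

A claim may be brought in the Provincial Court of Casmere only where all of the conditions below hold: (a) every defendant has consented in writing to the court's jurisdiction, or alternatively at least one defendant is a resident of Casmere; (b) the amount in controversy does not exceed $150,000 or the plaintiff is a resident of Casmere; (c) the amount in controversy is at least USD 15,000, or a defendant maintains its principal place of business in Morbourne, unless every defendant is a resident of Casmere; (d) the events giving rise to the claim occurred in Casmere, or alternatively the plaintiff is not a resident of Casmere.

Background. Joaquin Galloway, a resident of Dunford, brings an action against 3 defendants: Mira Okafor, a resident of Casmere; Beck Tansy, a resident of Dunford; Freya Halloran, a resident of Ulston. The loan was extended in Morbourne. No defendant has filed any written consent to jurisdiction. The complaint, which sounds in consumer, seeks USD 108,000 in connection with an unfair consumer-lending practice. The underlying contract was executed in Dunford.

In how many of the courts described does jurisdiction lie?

The Morbourne District Court:
  (a) The plaintiff resides in Dunford, which is not Morbourne. Met.
  (b) No defendant is a corporation. However, the amount in controversy is 108,000 dollars, which meets the $75,000 floor, so the 'unless' proviso supplies this condition. Satisfied.
  (c) The amount in controversy is USD 108,000, which meets the USD 100,000 floor — that alternative is enough. Satisfied.
  (d) No defendant is a corporation; no such written consent has been filed — no alternative holds. However, the amount in controversy is USD 108,000, which meets the 100,000 dollars floor, so the 'unless' proviso supplies this condition. Condition met.
  → All conditions met; jurisdiction exists.
The Casmere High Bench:
  (a) The plaintiff resides in Dunford, which satisfies one of the alternatives. The exception is not triggered, since the claim does not concern real property. Satisfied.
  (b) The amount in controversy is USD 108,000, which meets the USD 5,000 floor. Condition met.
  (c) The claim is a consumer claim. Condition met.
  (d) The operative events occurred in Morbourne. Condition met.
  → All conditions met; jurisdiction exists.
The Provincial Court of Casmere:
  (a) Mira Okafor resides in Casmere — that alternative is enough. Met.
  (b) The amount in controversy is USD 108,000, within the 150,000 dollars ceiling, so one alternative holds. Satisfied.
  (c) The amount in controversy is USD 108,000, which meets the USD 15,000 floor, so this disjunct is met. Condition met.
  (d) The plaintiff resides in Dunford, which is not Casmere — that alternative is enough. Met.
  → Every requirement is satisfied — jurisdiction.
Courts with jurisdiction: the Morbourne District Court, the Casmere High Bench, the Provincial Court of Casmere — 3 in total.

3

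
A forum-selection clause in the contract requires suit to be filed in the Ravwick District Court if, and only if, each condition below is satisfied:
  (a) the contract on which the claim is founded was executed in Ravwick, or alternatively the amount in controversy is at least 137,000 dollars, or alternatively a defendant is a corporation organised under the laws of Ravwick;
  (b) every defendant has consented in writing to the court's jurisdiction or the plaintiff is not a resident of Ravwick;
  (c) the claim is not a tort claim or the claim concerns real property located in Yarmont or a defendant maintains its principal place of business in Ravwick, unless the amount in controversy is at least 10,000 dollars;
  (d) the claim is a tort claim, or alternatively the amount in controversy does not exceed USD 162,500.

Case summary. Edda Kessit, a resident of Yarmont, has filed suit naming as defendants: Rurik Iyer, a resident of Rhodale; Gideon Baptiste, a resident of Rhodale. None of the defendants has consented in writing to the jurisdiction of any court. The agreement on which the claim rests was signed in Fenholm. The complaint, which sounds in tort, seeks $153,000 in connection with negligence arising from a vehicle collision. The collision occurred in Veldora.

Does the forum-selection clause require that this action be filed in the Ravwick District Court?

Yes

The Ravwick District Court:
  (a) The amount in controversy is 153,000 dollars, which meets the USD 137,000 floor — that alternative is enough. Met.
  (b) The plaintiff resides in Yarmont, which is not Ravwick, which satisfies one of the alternatives. Met.
  (c) The claim is a tort claim; the claim does not concern real property; no defendant is a corporation — every alternative fails. But the amount in controversy is USD 153,000, which meets the USD 10,000 floor, and the 'unless' clause therefore excuses the requirement. Condition met.
  (d) The claim is a tort claim, which satisfies one of the alternatives. Satisfied.
  → The clause applies.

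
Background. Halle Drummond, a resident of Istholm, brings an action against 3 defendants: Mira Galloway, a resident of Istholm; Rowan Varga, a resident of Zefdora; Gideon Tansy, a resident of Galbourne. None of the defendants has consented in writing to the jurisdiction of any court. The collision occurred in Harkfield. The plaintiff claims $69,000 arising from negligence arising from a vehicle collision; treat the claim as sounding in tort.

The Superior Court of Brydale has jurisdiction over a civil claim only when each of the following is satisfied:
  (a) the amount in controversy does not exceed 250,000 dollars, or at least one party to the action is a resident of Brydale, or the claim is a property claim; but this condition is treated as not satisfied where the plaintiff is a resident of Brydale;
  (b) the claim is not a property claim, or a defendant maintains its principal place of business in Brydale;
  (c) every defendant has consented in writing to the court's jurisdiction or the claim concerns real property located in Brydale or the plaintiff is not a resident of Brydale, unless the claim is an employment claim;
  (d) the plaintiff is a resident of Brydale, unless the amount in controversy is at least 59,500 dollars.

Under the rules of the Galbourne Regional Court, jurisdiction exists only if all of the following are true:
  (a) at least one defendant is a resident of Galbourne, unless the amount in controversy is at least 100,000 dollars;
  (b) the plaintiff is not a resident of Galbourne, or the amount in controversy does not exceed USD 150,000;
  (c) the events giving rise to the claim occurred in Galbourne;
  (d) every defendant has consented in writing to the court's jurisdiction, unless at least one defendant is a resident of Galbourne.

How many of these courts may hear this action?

1

The Superior Court of Brydale:
  (a) The amount in controversy is $69,000, within the USD 250,000 ceiling — that alternative is enough. The exception is not triggered, since the plaintiff resides in Istholm, not Brydale. Satisfied.
  (b) The claim is a tort claim, not a property claim, which satisfies one of the alternatives. Condition met.
  (c) The plaintiff resides in Istholm, which is not Brydale, which satisfies one of the alternatives. Met.
  (d) The plaintiff resides in Istholm, not Brydale. However, the amount in controversy is 69,000 dollars, which meets the 59,500 dollars floor, so the 'unless' proviso supplies this condition. Satisfied.
  → Every requirement is satisfied — jurisdiction.
The Galbourne Regional Court:
  (a) Gideon Tansy resides in Galbourne. Satisfied.
  (b) The plaintiff resides in Istholm, which is not Galbourne, so one alternative holds. Met.
  (c) The operative events occurred in Harkfield, not Galbourne. Not satisfied.
  (d) No such written consent has been filed. But Gideon Tansy resides in Galbourne, and the 'unless' clause therefore excuses the requirement. Satisfied.
  → At least one condition fails; no jurisdiction.
Courts with jurisdiction: the Superior Court of Brydale — 1 in total.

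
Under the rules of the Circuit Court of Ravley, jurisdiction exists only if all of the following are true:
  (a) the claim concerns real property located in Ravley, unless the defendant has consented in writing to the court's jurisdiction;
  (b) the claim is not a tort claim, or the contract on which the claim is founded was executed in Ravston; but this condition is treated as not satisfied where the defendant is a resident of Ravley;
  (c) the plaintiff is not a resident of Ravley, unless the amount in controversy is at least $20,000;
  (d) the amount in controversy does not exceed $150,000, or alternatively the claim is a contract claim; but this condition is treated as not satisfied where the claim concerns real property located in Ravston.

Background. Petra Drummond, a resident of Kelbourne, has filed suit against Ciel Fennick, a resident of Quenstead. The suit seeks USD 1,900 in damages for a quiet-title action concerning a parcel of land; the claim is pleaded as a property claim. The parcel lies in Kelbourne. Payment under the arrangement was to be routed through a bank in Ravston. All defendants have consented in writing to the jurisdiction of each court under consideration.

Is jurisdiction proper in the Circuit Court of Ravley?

Yes

The Circuit Court of Ravley:
  (a) The property lies in Kelbourne, not Ravley. However, every defendant has filed written consent, so the 'unless' proviso supplies this condition. Condition met.
  (b) The claim is a property claim, not a tort claim, so one alternative holds. And the carve-out is inapplicable — the defendant resides in Quenstead, not Ravley. Satisfied.
  (c) The plaintiff resides in Kelbourne, which is not Ravley. Met.
  (d) The amount in controversy is 1,900 dollars, within the 150,000 dollars ceiling, which satisfies one of the alternatives. The carve-out does not apply: the property lies in Kelbourne, not Ravston. Satisfied.
  → The court has jurisdiction.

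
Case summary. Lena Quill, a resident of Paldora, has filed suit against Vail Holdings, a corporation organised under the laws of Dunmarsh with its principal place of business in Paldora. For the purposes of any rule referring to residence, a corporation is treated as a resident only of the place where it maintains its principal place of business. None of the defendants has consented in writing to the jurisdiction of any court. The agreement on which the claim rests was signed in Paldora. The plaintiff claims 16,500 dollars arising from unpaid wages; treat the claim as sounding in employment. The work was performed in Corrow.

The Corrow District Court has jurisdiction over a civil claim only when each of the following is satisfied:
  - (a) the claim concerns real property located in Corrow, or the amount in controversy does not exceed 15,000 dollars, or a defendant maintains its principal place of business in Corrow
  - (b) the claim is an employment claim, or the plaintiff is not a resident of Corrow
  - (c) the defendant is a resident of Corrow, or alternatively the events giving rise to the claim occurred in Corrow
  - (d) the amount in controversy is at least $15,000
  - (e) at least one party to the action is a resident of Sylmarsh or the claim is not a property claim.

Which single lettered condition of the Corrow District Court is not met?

(a)

The Corrow District Court:
  (a) The claim does not concern real property; the amount in controversy is $16,500, above the $15,000 ceiling; the corporate defendant(s) have their principal place of business in Paldora, not Corrow — none of the alternatives is met. Fails.
  (b) The claim is an employment claim — that alternative is enough. Met.
  (c) The operative events occurred in Corrow — that alternative is enough. Met.
  (d) The amount in controversy is USD 16,500, which meets the 15,000 dollars floor. Met.
  (e) The claim is an employment claim, not a property claim, so this disjunct is met. Met.
Only condition (a) fails.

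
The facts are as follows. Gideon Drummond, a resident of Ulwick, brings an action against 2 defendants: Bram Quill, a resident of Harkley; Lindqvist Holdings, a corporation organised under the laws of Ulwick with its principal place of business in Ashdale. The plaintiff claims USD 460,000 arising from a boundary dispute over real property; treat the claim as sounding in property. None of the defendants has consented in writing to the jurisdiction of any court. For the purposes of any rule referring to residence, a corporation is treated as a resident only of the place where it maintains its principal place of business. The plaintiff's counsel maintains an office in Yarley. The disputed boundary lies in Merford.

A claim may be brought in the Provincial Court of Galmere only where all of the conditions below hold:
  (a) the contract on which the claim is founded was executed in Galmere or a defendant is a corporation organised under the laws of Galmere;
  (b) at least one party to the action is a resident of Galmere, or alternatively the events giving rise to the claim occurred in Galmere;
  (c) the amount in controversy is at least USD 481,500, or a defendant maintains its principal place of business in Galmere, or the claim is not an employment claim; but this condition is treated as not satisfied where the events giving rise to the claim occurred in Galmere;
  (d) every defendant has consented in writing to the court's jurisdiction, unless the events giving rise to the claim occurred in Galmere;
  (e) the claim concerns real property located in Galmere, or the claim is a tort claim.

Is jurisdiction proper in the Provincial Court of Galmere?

The Provincial Court of Galmere:
  (a) No contract (and hence no place of execution) is alleged; the corporate defendant(s) are organised in Ulwick, not Galmere — no alternative holds. Condition not met.
  (b) No party resides in Galmere; the operative events occurred in Merford, not Galmere — every alternative fails. Not satisfied.
  (c) The claim is a property claim, not an employment claim, which satisfies one of the alternatives. The exception is not triggered, since the operative events occurred in Merford, not Galmere. Met.
  (d) No such written consent has been filed. The proviso offers no rescue either, since the operative events occurred in Merford, not Galmere. Not met.
  (e) The property lies in Merford, not Galmere; the claim is a property claim, not a tort claim — every alternative fails. Fails.
  → At least one condition fails; no jurisdiction.

No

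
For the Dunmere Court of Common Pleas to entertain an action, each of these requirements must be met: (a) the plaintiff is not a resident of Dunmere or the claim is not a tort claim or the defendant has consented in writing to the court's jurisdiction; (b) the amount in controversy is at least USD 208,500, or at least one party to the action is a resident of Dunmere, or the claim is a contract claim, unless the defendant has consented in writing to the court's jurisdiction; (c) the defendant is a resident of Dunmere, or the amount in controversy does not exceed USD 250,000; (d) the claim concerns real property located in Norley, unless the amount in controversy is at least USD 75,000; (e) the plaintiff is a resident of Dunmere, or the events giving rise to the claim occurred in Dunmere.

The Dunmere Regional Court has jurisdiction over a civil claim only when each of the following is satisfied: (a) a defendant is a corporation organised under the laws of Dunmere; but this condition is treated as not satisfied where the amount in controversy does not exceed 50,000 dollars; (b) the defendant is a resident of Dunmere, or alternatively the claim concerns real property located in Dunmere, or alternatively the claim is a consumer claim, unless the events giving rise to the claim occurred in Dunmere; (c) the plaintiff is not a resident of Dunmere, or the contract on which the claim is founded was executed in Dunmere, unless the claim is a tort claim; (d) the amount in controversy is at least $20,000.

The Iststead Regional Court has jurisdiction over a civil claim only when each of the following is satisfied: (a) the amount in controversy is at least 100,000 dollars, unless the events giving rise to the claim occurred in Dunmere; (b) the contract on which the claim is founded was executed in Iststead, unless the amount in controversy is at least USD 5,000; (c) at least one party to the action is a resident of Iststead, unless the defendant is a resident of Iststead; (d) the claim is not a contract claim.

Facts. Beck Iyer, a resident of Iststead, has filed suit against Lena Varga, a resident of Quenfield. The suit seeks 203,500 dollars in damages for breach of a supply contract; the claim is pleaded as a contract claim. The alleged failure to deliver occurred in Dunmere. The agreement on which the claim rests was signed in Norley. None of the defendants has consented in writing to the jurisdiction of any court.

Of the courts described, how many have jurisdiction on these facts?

1

The Dunmere Court of Common Pleas:
  (a) The plaintiff resides in Iststead, which is not Dunmere — that alternative is enough. Satisfied.
  (b) The claim is a contract claim, so this disjunct is met. Condition met.
  (c) The amount in controversy is USD 203,500, within the 250,000 dollars ceiling, which satisfies one of the alternatives. Condition met.
  (d) The claim does not concern real property. But the amount in controversy is USD 203,500, which meets the USD 75,000 floor, and the 'unless' clause therefore excuses the requirement. Met.
  (e) The operative events occurred in Dunmere, so this disjunct is met. Condition met.
  → Every requirement is satisfied — jurisdiction.
The Dunmere Regional Court:
  (a) No defendant is a corporation. Fails.
  (b) The defendant resides in Quenfield, not Dunmere; the claim does not concern real property; the claim is a contract claim, not a consumer claim — no alternative holds. The proviso rescues it, though: the operative events occurred in Dunmere. Condition met.
  (c) The plaintiff resides in Iststead, which is not Dunmere, so one alternative holds. Condition met.
  (d) The amount in controversy is 203,500 dollars, which meets the USD 20,000 floor. Met.
  → Not every requirement is met — no jurisdiction.
The Iststead Regional Court:
  (a) The amount in controversy is 203,500 dollars, which meets the 100,000 dollars floor. Satisfied.
  (b) The contract was executed in Norley, not Iststead. However, the amount in controversy is 203,500 dollars, which meets the USD 5,000 floor, so the 'unless' proviso supplies this condition. Satisfied.
  (c) Beck Iyer resides in Iststead. Condition met.
  (d) The claim is a contract claim. Condition not met.
  → The court lacks jurisdiction.
Courts with jurisdiction: the Dunmere Court of Common Pleas — 1 in total.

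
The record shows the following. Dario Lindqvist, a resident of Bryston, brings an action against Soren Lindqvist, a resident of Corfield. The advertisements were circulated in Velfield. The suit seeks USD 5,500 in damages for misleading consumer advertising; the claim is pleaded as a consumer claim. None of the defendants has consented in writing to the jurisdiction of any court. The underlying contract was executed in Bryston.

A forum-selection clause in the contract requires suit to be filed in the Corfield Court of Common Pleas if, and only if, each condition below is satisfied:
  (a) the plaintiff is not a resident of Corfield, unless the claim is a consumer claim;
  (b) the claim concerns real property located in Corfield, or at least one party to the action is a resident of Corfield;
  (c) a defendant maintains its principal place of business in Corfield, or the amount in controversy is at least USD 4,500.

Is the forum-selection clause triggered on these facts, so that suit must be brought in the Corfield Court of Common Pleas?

The Corfield Court of Common Pleas:
  (a) The plaintiff resides in Bryston, which is not Corfield. Met.
  (b) Soren Lindqvist resides in Corfield, so one alternative holds. Satisfied.
  (c) The amount in controversy is USD 5,500, which meets the USD 4,500 floor, so one alternative holds. Condition met.
  → The clause applies.

Yes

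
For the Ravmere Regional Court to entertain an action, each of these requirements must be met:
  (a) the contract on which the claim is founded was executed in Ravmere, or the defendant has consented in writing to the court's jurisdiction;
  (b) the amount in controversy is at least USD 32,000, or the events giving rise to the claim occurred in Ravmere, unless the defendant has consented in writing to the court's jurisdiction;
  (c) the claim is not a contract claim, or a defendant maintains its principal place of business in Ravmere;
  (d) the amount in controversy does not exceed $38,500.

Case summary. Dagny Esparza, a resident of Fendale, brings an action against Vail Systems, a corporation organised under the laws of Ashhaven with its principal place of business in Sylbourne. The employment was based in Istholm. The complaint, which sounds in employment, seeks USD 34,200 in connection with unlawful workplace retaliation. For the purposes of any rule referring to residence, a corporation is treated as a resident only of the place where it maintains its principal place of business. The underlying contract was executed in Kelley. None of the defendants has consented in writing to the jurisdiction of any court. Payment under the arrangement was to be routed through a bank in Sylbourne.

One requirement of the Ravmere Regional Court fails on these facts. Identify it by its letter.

(a)

The Ravmere Regional Court:
  (a) The contract was executed in Kelley, not Ravmere; no such written consent has been filed — every alternative fails. Not met.
  (b) The amount in controversy is 34,200 dollars, which meets the 32,000 dollars floor, so one alternative holds. Condition met.
  (c) The claim is an employment claim, not a contract claim — that alternative is enough. Condition met.
  (d) The amount in controversy is 34,200 dollars, within the $38,500 ceiling. Condition met.
Only condition (a) fails.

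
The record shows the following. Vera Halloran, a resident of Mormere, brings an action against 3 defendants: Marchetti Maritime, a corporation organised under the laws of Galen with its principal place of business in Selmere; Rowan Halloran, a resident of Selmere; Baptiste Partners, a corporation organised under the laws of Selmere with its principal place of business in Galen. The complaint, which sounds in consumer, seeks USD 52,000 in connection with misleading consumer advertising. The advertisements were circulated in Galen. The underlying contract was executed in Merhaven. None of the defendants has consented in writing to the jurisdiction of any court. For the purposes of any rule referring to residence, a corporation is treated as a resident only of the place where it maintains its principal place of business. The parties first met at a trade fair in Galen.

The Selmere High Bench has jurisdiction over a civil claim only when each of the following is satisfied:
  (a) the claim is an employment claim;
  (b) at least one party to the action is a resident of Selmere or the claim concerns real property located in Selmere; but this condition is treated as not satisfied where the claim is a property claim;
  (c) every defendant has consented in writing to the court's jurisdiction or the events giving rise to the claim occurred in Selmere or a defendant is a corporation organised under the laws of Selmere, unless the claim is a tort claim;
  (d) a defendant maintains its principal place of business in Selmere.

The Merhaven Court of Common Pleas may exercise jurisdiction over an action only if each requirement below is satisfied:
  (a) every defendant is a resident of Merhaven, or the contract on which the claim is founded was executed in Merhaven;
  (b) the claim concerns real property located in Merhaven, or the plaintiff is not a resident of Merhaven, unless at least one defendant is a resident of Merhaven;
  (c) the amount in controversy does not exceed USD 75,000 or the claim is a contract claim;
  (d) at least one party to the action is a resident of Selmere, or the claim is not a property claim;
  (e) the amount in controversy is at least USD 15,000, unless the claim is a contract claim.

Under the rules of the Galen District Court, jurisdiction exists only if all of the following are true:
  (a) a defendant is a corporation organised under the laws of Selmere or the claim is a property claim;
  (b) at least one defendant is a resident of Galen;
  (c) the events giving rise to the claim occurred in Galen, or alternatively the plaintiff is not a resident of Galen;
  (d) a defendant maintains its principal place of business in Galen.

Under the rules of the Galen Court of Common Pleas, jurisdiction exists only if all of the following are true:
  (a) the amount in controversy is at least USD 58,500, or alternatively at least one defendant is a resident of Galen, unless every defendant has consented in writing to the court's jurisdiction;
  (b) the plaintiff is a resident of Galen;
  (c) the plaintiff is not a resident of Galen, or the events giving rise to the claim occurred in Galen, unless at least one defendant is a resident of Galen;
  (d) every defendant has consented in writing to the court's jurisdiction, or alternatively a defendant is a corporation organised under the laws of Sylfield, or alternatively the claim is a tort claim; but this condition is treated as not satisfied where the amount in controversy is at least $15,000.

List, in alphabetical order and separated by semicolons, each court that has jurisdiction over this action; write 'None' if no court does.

The Selmere High Bench:
  (a) The claim is a consumer claim, not an employment claim. Fails.
  (b) Marchetti Maritime resides in Selmere, so one alternative holds. And the carve-out is inapplicable — the claim is a consumer claim, not a property claim. Met.
  (c) Baptiste Partners is organised under the laws of Selmere, so one alternative holds. Met.
  (d) Marchetti Maritime has its principal place of business in Selmere. Met.
  → At least one condition fails; no jurisdiction.
The Merhaven Court of Common Pleas:
  (a) The contract was executed in Merhaven, so one alternative holds. Condition met.
  (b) The plaintiff resides in Mormere, which is not Merhaven, which satisfies one of the alternatives. Satisfied.
  (c) The amount in controversy is $52,000, within the $75,000 ceiling, so one alternative holds. Met.
  (d) Marchetti Maritime resides in Selmere, so one alternative holds. Condition met.
  (e) The amount in controversy is $52,000, which meets the $15,000 floor. Met.
  → Every requirement is satisfied — jurisdiction.
The Galen District Court:
  (a) Baptiste Partners is organised under the laws of Selmere, which satisfies one of the alternatives. Met.
  (b) Baptiste Partners resides in Galen. Satisfied.
  (c) The operative events occurred in Galen, which satisfies one of the alternatives. Met.
  (d) Baptiste Partners has its principal place of business in Galen. Met.
  → Every requirement is satisfied — jurisdiction.
The Galen Court of Common Pleas:
  (a) Baptiste Partners resides in Galen, so this disjunct is met. Condition met.
  (b) The plaintiff resides in Mormere, not Galen. Fails.
  (c) The plaintiff resides in Mormere, which is not Galen, so this disjunct is met. Condition met.
  (d) No such written consent has been filed; the corporate defendant(s) are organised in Galen, Selmere, not Sylfield; the claim is a consumer claim, not a tort claim — no alternative holds. Fails.
  → Not every requirement is met — no jurisdiction.

the Galen District Court; the Merhaven Court of Common Pleas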